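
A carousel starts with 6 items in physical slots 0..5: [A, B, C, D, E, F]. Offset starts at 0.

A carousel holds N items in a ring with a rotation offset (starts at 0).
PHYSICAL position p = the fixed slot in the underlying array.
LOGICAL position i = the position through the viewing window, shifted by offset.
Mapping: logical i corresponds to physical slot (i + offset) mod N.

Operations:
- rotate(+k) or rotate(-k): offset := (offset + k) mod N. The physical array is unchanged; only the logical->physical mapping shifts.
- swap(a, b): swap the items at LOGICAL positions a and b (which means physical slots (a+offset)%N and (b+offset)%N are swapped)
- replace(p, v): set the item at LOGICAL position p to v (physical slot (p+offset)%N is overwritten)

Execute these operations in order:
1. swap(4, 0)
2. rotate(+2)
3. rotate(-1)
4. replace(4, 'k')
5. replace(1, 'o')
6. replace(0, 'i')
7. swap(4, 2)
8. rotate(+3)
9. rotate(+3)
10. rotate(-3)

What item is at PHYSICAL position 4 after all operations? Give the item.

Answer: A

Derivation:
After op 1 (swap(4, 0)): offset=0, physical=[E,B,C,D,A,F], logical=[E,B,C,D,A,F]
After op 2 (rotate(+2)): offset=2, physical=[E,B,C,D,A,F], logical=[C,D,A,F,E,B]
After op 3 (rotate(-1)): offset=1, physical=[E,B,C,D,A,F], logical=[B,C,D,A,F,E]
After op 4 (replace(4, 'k')): offset=1, physical=[E,B,C,D,A,k], logical=[B,C,D,A,k,E]
After op 5 (replace(1, 'o')): offset=1, physical=[E,B,o,D,A,k], logical=[B,o,D,A,k,E]
After op 6 (replace(0, 'i')): offset=1, physical=[E,i,o,D,A,k], logical=[i,o,D,A,k,E]
After op 7 (swap(4, 2)): offset=1, physical=[E,i,o,k,A,D], logical=[i,o,k,A,D,E]
After op 8 (rotate(+3)): offset=4, physical=[E,i,o,k,A,D], logical=[A,D,E,i,o,k]
After op 9 (rotate(+3)): offset=1, physical=[E,i,o,k,A,D], logical=[i,o,k,A,D,E]
After op 10 (rotate(-3)): offset=4, physical=[E,i,o,k,A,D], logical=[A,D,E,i,o,k]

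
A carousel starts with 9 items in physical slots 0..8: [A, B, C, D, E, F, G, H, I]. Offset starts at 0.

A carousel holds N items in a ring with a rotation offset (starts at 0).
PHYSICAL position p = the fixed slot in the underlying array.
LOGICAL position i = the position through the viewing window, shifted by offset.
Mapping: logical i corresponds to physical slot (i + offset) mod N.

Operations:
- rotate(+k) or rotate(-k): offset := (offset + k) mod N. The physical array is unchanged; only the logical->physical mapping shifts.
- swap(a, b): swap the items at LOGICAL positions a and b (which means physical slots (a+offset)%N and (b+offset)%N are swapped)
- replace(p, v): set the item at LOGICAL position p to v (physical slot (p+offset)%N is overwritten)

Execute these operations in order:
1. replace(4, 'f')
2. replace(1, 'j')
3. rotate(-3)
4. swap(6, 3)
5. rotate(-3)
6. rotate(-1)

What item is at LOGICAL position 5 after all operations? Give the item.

Answer: H

Derivation:
After op 1 (replace(4, 'f')): offset=0, physical=[A,B,C,D,f,F,G,H,I], logical=[A,B,C,D,f,F,G,H,I]
After op 2 (replace(1, 'j')): offset=0, physical=[A,j,C,D,f,F,G,H,I], logical=[A,j,C,D,f,F,G,H,I]
After op 3 (rotate(-3)): offset=6, physical=[A,j,C,D,f,F,G,H,I], logical=[G,H,I,A,j,C,D,f,F]
After op 4 (swap(6, 3)): offset=6, physical=[D,j,C,A,f,F,G,H,I], logical=[G,H,I,D,j,C,A,f,F]
After op 5 (rotate(-3)): offset=3, physical=[D,j,C,A,f,F,G,H,I], logical=[A,f,F,G,H,I,D,j,C]
After op 6 (rotate(-1)): offset=2, physical=[D,j,C,A,f,F,G,H,I], logical=[C,A,f,F,G,H,I,D,j]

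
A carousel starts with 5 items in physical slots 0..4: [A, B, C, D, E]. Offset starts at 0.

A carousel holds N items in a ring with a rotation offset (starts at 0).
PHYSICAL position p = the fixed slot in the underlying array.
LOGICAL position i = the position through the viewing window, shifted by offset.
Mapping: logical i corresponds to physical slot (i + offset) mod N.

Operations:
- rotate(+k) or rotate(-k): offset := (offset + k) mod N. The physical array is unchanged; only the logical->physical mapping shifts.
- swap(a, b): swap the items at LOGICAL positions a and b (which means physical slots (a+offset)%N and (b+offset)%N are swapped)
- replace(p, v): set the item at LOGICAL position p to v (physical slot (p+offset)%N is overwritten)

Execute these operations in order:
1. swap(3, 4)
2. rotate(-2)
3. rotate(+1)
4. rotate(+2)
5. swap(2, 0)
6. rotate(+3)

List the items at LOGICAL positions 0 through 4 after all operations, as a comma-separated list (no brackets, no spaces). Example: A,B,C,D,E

After op 1 (swap(3, 4)): offset=0, physical=[A,B,C,E,D], logical=[A,B,C,E,D]
After op 2 (rotate(-2)): offset=3, physical=[A,B,C,E,D], logical=[E,D,A,B,C]
After op 3 (rotate(+1)): offset=4, physical=[A,B,C,E,D], logical=[D,A,B,C,E]
After op 4 (rotate(+2)): offset=1, physical=[A,B,C,E,D], logical=[B,C,E,D,A]
After op 5 (swap(2, 0)): offset=1, physical=[A,E,C,B,D], logical=[E,C,B,D,A]
After op 6 (rotate(+3)): offset=4, physical=[A,E,C,B,D], logical=[D,A,E,C,B]

Answer: D,A,E,C,B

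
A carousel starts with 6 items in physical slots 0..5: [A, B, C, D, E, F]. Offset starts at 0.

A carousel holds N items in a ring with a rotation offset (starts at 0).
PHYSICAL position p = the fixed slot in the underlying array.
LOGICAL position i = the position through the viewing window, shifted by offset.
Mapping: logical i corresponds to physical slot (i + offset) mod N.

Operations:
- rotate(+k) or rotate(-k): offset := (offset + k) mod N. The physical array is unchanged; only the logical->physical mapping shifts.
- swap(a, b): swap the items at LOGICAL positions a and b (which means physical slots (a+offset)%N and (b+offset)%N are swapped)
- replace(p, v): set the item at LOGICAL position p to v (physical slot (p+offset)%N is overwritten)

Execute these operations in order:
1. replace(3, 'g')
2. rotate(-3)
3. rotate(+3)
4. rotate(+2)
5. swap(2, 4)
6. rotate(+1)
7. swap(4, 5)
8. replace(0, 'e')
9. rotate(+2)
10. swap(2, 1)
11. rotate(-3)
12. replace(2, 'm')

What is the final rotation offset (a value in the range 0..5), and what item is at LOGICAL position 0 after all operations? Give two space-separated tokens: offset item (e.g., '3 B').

Answer: 2 B

Derivation:
After op 1 (replace(3, 'g')): offset=0, physical=[A,B,C,g,E,F], logical=[A,B,C,g,E,F]
After op 2 (rotate(-3)): offset=3, physical=[A,B,C,g,E,F], logical=[g,E,F,A,B,C]
After op 3 (rotate(+3)): offset=0, physical=[A,B,C,g,E,F], logical=[A,B,C,g,E,F]
After op 4 (rotate(+2)): offset=2, physical=[A,B,C,g,E,F], logical=[C,g,E,F,A,B]
After op 5 (swap(2, 4)): offset=2, physical=[E,B,C,g,A,F], logical=[C,g,A,F,E,B]
After op 6 (rotate(+1)): offset=3, physical=[E,B,C,g,A,F], logical=[g,A,F,E,B,C]
After op 7 (swap(4, 5)): offset=3, physical=[E,C,B,g,A,F], logical=[g,A,F,E,C,B]
After op 8 (replace(0, 'e')): offset=3, physical=[E,C,B,e,A,F], logical=[e,A,F,E,C,B]
After op 9 (rotate(+2)): offset=5, physical=[E,C,B,e,A,F], logical=[F,E,C,B,e,A]
After op 10 (swap(2, 1)): offset=5, physical=[C,E,B,e,A,F], logical=[F,C,E,B,e,A]
After op 11 (rotate(-3)): offset=2, physical=[C,E,B,e,A,F], logical=[B,e,A,F,C,E]
After op 12 (replace(2, 'm')): offset=2, physical=[C,E,B,e,m,F], logical=[B,e,m,F,C,E]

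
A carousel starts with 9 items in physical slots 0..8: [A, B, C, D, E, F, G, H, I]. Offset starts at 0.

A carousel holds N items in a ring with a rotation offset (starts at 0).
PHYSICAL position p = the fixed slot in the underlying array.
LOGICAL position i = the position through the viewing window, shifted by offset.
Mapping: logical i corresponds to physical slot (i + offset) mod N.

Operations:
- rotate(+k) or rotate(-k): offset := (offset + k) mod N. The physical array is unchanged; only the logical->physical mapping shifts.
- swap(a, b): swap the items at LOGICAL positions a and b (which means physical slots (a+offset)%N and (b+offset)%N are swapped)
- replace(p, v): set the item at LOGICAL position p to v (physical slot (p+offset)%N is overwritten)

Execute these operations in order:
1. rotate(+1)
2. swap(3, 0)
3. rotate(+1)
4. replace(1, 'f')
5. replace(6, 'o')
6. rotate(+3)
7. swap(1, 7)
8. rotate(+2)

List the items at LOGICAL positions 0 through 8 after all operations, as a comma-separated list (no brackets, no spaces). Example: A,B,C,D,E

Answer: H,o,A,E,C,G,B,F,f

Derivation:
After op 1 (rotate(+1)): offset=1, physical=[A,B,C,D,E,F,G,H,I], logical=[B,C,D,E,F,G,H,I,A]
After op 2 (swap(3, 0)): offset=1, physical=[A,E,C,D,B,F,G,H,I], logical=[E,C,D,B,F,G,H,I,A]
After op 3 (rotate(+1)): offset=2, physical=[A,E,C,D,B,F,G,H,I], logical=[C,D,B,F,G,H,I,A,E]
After op 4 (replace(1, 'f')): offset=2, physical=[A,E,C,f,B,F,G,H,I], logical=[C,f,B,F,G,H,I,A,E]
After op 5 (replace(6, 'o')): offset=2, physical=[A,E,C,f,B,F,G,H,o], logical=[C,f,B,F,G,H,o,A,E]
After op 6 (rotate(+3)): offset=5, physical=[A,E,C,f,B,F,G,H,o], logical=[F,G,H,o,A,E,C,f,B]
After op 7 (swap(1, 7)): offset=5, physical=[A,E,C,G,B,F,f,H,o], logical=[F,f,H,o,A,E,C,G,B]
After op 8 (rotate(+2)): offset=7, physical=[A,E,C,G,B,F,f,H,o], logical=[H,o,A,E,C,G,B,F,f]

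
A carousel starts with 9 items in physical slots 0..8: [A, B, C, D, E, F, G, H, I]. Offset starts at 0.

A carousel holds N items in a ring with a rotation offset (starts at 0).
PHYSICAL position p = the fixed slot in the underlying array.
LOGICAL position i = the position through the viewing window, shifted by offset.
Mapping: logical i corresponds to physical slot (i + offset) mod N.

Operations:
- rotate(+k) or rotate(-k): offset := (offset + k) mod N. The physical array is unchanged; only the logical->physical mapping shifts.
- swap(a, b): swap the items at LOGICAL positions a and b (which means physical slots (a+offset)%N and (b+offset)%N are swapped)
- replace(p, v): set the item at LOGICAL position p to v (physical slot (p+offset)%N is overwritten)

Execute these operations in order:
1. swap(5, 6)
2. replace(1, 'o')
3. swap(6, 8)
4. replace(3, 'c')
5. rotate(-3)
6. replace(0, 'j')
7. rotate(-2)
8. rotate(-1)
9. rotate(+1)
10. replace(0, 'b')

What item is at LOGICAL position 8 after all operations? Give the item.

After op 1 (swap(5, 6)): offset=0, physical=[A,B,C,D,E,G,F,H,I], logical=[A,B,C,D,E,G,F,H,I]
After op 2 (replace(1, 'o')): offset=0, physical=[A,o,C,D,E,G,F,H,I], logical=[A,o,C,D,E,G,F,H,I]
After op 3 (swap(6, 8)): offset=0, physical=[A,o,C,D,E,G,I,H,F], logical=[A,o,C,D,E,G,I,H,F]
After op 4 (replace(3, 'c')): offset=0, physical=[A,o,C,c,E,G,I,H,F], logical=[A,o,C,c,E,G,I,H,F]
After op 5 (rotate(-3)): offset=6, physical=[A,o,C,c,E,G,I,H,F], logical=[I,H,F,A,o,C,c,E,G]
After op 6 (replace(0, 'j')): offset=6, physical=[A,o,C,c,E,G,j,H,F], logical=[j,H,F,A,o,C,c,E,G]
After op 7 (rotate(-2)): offset=4, physical=[A,o,C,c,E,G,j,H,F], logical=[E,G,j,H,F,A,o,C,c]
After op 8 (rotate(-1)): offset=3, physical=[A,o,C,c,E,G,j,H,F], logical=[c,E,G,j,H,F,A,o,C]
After op 9 (rotate(+1)): offset=4, physical=[A,o,C,c,E,G,j,H,F], logical=[E,G,j,H,F,A,o,C,c]
After op 10 (replace(0, 'b')): offset=4, physical=[A,o,C,c,b,G,j,H,F], logical=[b,G,j,H,F,A,o,C,c]

Answer: c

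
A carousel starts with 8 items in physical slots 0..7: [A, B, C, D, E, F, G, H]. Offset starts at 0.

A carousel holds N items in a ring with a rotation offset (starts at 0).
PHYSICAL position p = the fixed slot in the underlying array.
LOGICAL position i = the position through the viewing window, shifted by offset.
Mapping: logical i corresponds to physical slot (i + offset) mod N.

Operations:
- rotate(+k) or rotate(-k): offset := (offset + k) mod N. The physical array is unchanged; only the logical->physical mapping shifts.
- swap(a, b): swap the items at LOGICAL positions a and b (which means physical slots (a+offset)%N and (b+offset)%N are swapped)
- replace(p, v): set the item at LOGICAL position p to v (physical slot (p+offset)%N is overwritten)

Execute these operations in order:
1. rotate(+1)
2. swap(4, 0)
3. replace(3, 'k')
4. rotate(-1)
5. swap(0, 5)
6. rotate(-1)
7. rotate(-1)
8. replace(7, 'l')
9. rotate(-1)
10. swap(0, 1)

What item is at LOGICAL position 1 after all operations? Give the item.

Answer: l

Derivation:
After op 1 (rotate(+1)): offset=1, physical=[A,B,C,D,E,F,G,H], logical=[B,C,D,E,F,G,H,A]
After op 2 (swap(4, 0)): offset=1, physical=[A,F,C,D,E,B,G,H], logical=[F,C,D,E,B,G,H,A]
After op 3 (replace(3, 'k')): offset=1, physical=[A,F,C,D,k,B,G,H], logical=[F,C,D,k,B,G,H,A]
After op 4 (rotate(-1)): offset=0, physical=[A,F,C,D,k,B,G,H], logical=[A,F,C,D,k,B,G,H]
After op 5 (swap(0, 5)): offset=0, physical=[B,F,C,D,k,A,G,H], logical=[B,F,C,D,k,A,G,H]
After op 6 (rotate(-1)): offset=7, physical=[B,F,C,D,k,A,G,H], logical=[H,B,F,C,D,k,A,G]
After op 7 (rotate(-1)): offset=6, physical=[B,F,C,D,k,A,G,H], logical=[G,H,B,F,C,D,k,A]
After op 8 (replace(7, 'l')): offset=6, physical=[B,F,C,D,k,l,G,H], logical=[G,H,B,F,C,D,k,l]
After op 9 (rotate(-1)): offset=5, physical=[B,F,C,D,k,l,G,H], logical=[l,G,H,B,F,C,D,k]
After op 10 (swap(0, 1)): offset=5, physical=[B,F,C,D,k,G,l,H], logical=[G,l,H,B,F,C,D,k]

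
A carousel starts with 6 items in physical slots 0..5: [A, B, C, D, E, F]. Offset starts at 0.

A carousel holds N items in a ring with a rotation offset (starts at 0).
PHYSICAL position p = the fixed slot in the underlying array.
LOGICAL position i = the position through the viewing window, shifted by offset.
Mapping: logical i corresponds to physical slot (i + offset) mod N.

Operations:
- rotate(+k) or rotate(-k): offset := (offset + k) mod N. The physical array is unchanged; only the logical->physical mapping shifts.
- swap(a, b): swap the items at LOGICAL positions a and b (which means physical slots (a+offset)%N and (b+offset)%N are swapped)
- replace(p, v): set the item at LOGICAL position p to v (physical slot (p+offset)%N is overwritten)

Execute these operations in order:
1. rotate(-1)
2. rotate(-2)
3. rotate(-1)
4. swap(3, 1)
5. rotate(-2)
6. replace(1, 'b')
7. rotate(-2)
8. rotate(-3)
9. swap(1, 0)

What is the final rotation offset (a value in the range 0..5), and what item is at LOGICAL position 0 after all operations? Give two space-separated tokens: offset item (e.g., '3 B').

After op 1 (rotate(-1)): offset=5, physical=[A,B,C,D,E,F], logical=[F,A,B,C,D,E]
After op 2 (rotate(-2)): offset=3, physical=[A,B,C,D,E,F], logical=[D,E,F,A,B,C]
After op 3 (rotate(-1)): offset=2, physical=[A,B,C,D,E,F], logical=[C,D,E,F,A,B]
After op 4 (swap(3, 1)): offset=2, physical=[A,B,C,F,E,D], logical=[C,F,E,D,A,B]
After op 5 (rotate(-2)): offset=0, physical=[A,B,C,F,E,D], logical=[A,B,C,F,E,D]
After op 6 (replace(1, 'b')): offset=0, physical=[A,b,C,F,E,D], logical=[A,b,C,F,E,D]
After op 7 (rotate(-2)): offset=4, physical=[A,b,C,F,E,D], logical=[E,D,A,b,C,F]
After op 8 (rotate(-3)): offset=1, physical=[A,b,C,F,E,D], logical=[b,C,F,E,D,A]
After op 9 (swap(1, 0)): offset=1, physical=[A,C,b,F,E,D], logical=[C,b,F,E,D,A]

Answer: 1 C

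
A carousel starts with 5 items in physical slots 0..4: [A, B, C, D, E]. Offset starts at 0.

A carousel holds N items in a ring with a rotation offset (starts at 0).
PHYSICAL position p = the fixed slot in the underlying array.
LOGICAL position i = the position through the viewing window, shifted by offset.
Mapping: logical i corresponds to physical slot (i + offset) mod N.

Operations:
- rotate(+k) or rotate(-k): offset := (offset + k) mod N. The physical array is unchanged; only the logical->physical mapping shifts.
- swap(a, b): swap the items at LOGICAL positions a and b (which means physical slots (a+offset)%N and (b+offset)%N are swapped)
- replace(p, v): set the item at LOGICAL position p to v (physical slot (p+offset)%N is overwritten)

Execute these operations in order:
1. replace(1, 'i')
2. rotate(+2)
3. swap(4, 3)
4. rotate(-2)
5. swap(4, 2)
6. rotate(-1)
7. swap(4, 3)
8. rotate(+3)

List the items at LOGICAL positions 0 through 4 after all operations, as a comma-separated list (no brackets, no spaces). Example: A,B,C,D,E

After op 1 (replace(1, 'i')): offset=0, physical=[A,i,C,D,E], logical=[A,i,C,D,E]
After op 2 (rotate(+2)): offset=2, physical=[A,i,C,D,E], logical=[C,D,E,A,i]
After op 3 (swap(4, 3)): offset=2, physical=[i,A,C,D,E], logical=[C,D,E,i,A]
After op 4 (rotate(-2)): offset=0, physical=[i,A,C,D,E], logical=[i,A,C,D,E]
After op 5 (swap(4, 2)): offset=0, physical=[i,A,E,D,C], logical=[i,A,E,D,C]
After op 6 (rotate(-1)): offset=4, physical=[i,A,E,D,C], logical=[C,i,A,E,D]
After op 7 (swap(4, 3)): offset=4, physical=[i,A,D,E,C], logical=[C,i,A,D,E]
After op 8 (rotate(+3)): offset=2, physical=[i,A,D,E,C], logical=[D,E,C,i,A]

Answer: D,E,C,i,A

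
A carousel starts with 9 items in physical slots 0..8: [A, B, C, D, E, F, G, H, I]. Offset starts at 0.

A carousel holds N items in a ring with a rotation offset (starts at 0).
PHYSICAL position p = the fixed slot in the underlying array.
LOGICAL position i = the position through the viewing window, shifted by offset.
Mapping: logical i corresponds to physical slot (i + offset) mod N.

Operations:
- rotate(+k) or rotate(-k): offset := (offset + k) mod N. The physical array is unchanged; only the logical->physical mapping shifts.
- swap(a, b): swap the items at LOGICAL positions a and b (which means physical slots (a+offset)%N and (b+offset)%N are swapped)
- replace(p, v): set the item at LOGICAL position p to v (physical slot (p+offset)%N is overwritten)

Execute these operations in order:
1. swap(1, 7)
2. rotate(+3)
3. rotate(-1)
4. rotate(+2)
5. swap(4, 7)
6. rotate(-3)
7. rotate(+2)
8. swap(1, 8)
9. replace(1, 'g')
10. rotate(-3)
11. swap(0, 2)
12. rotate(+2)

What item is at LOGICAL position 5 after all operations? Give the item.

After op 1 (swap(1, 7)): offset=0, physical=[A,H,C,D,E,F,G,B,I], logical=[A,H,C,D,E,F,G,B,I]
After op 2 (rotate(+3)): offset=3, physical=[A,H,C,D,E,F,G,B,I], logical=[D,E,F,G,B,I,A,H,C]
After op 3 (rotate(-1)): offset=2, physical=[A,H,C,D,E,F,G,B,I], logical=[C,D,E,F,G,B,I,A,H]
After op 4 (rotate(+2)): offset=4, physical=[A,H,C,D,E,F,G,B,I], logical=[E,F,G,B,I,A,H,C,D]
After op 5 (swap(4, 7)): offset=4, physical=[A,H,I,D,E,F,G,B,C], logical=[E,F,G,B,C,A,H,I,D]
After op 6 (rotate(-3)): offset=1, physical=[A,H,I,D,E,F,G,B,C], logical=[H,I,D,E,F,G,B,C,A]
After op 7 (rotate(+2)): offset=3, physical=[A,H,I,D,E,F,G,B,C], logical=[D,E,F,G,B,C,A,H,I]
After op 8 (swap(1, 8)): offset=3, physical=[A,H,E,D,I,F,G,B,C], logical=[D,I,F,G,B,C,A,H,E]
After op 9 (replace(1, 'g')): offset=3, physical=[A,H,E,D,g,F,G,B,C], logical=[D,g,F,G,B,C,A,H,E]
After op 10 (rotate(-3)): offset=0, physical=[A,H,E,D,g,F,G,B,C], logical=[A,H,E,D,g,F,G,B,C]
After op 11 (swap(0, 2)): offset=0, physical=[E,H,A,D,g,F,G,B,C], logical=[E,H,A,D,g,F,G,B,C]
After op 12 (rotate(+2)): offset=2, physical=[E,H,A,D,g,F,G,B,C], logical=[A,D,g,F,G,B,C,E,H]

Answer: B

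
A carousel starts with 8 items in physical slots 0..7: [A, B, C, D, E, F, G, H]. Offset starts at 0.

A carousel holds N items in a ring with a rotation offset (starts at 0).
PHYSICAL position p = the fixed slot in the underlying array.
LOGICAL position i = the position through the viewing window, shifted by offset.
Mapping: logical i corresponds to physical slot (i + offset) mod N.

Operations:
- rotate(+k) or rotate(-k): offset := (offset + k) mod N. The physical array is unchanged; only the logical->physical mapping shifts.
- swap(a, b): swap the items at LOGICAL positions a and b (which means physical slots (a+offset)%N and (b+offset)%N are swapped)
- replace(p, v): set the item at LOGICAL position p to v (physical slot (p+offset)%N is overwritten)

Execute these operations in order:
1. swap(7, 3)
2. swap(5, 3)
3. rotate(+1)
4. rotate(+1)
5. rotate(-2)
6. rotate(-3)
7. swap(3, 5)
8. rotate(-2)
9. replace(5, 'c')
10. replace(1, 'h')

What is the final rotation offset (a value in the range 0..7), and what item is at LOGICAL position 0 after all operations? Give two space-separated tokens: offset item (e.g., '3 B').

After op 1 (swap(7, 3)): offset=0, physical=[A,B,C,H,E,F,G,D], logical=[A,B,C,H,E,F,G,D]
After op 2 (swap(5, 3)): offset=0, physical=[A,B,C,F,E,H,G,D], logical=[A,B,C,F,E,H,G,D]
After op 3 (rotate(+1)): offset=1, physical=[A,B,C,F,E,H,G,D], logical=[B,C,F,E,H,G,D,A]
After op 4 (rotate(+1)): offset=2, physical=[A,B,C,F,E,H,G,D], logical=[C,F,E,H,G,D,A,B]
After op 5 (rotate(-2)): offset=0, physical=[A,B,C,F,E,H,G,D], logical=[A,B,C,F,E,H,G,D]
After op 6 (rotate(-3)): offset=5, physical=[A,B,C,F,E,H,G,D], logical=[H,G,D,A,B,C,F,E]
After op 7 (swap(3, 5)): offset=5, physical=[C,B,A,F,E,H,G,D], logical=[H,G,D,C,B,A,F,E]
After op 8 (rotate(-2)): offset=3, physical=[C,B,A,F,E,H,G,D], logical=[F,E,H,G,D,C,B,A]
After op 9 (replace(5, 'c')): offset=3, physical=[c,B,A,F,E,H,G,D], logical=[F,E,H,G,D,c,B,A]
After op 10 (replace(1, 'h')): offset=3, physical=[c,B,A,F,h,H,G,D], logical=[F,h,H,G,D,c,B,A]

Answer: 3 F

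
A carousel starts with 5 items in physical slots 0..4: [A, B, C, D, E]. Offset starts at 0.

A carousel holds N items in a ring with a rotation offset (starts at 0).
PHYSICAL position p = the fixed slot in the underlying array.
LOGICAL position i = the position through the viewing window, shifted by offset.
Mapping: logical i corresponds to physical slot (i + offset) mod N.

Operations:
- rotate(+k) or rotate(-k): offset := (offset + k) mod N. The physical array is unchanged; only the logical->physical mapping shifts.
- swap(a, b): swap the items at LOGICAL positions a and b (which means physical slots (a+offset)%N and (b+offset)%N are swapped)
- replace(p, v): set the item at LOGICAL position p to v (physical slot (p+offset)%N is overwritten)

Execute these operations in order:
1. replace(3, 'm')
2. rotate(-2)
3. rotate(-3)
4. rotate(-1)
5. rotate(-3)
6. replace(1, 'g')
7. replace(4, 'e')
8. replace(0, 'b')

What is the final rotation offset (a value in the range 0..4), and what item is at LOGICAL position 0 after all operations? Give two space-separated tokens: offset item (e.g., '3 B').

Answer: 1 b

Derivation:
After op 1 (replace(3, 'm')): offset=0, physical=[A,B,C,m,E], logical=[A,B,C,m,E]
After op 2 (rotate(-2)): offset=3, physical=[A,B,C,m,E], logical=[m,E,A,B,C]
After op 3 (rotate(-3)): offset=0, physical=[A,B,C,m,E], logical=[A,B,C,m,E]
After op 4 (rotate(-1)): offset=4, physical=[A,B,C,m,E], logical=[E,A,B,C,m]
After op 5 (rotate(-3)): offset=1, physical=[A,B,C,m,E], logical=[B,C,m,E,A]
After op 6 (replace(1, 'g')): offset=1, physical=[A,B,g,m,E], logical=[B,g,m,E,A]
After op 7 (replace(4, 'e')): offset=1, physical=[e,B,g,m,E], logical=[B,g,m,E,e]
After op 8 (replace(0, 'b')): offset=1, physical=[e,b,g,m,E], logical=[b,g,m,E,e]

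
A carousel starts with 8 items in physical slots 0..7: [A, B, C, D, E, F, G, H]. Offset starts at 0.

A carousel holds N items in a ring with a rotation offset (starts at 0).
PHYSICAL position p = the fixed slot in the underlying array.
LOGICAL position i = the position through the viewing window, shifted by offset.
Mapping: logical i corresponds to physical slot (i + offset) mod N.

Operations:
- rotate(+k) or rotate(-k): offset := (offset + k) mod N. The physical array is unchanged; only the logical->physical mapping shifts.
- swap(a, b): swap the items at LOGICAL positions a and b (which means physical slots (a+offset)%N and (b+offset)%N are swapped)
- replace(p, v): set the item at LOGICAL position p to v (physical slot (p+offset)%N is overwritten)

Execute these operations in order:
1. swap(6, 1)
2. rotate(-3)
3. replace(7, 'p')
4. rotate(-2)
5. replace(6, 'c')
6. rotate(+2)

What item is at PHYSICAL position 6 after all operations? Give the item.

After op 1 (swap(6, 1)): offset=0, physical=[A,G,C,D,E,F,B,H], logical=[A,G,C,D,E,F,B,H]
After op 2 (rotate(-3)): offset=5, physical=[A,G,C,D,E,F,B,H], logical=[F,B,H,A,G,C,D,E]
After op 3 (replace(7, 'p')): offset=5, physical=[A,G,C,D,p,F,B,H], logical=[F,B,H,A,G,C,D,p]
After op 4 (rotate(-2)): offset=3, physical=[A,G,C,D,p,F,B,H], logical=[D,p,F,B,H,A,G,C]
After op 5 (replace(6, 'c')): offset=3, physical=[A,c,C,D,p,F,B,H], logical=[D,p,F,B,H,A,c,C]
After op 6 (rotate(+2)): offset=5, physical=[A,c,C,D,p,F,B,H], logical=[F,B,H,A,c,C,D,p]

Answer: B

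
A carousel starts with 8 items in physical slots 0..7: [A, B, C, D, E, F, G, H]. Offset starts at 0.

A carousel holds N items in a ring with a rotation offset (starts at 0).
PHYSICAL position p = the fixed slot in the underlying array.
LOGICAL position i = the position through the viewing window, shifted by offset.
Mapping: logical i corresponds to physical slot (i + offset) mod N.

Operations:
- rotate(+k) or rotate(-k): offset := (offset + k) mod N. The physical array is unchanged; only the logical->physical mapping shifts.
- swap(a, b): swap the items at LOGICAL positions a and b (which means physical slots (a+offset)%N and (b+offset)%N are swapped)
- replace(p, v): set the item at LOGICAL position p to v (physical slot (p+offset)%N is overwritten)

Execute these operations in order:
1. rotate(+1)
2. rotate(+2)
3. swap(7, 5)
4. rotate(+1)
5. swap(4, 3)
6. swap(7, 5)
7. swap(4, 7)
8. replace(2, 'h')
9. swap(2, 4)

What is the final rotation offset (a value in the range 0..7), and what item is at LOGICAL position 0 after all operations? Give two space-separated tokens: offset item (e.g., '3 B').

After op 1 (rotate(+1)): offset=1, physical=[A,B,C,D,E,F,G,H], logical=[B,C,D,E,F,G,H,A]
After op 2 (rotate(+2)): offset=3, physical=[A,B,C,D,E,F,G,H], logical=[D,E,F,G,H,A,B,C]
After op 3 (swap(7, 5)): offset=3, physical=[C,B,A,D,E,F,G,H], logical=[D,E,F,G,H,C,B,A]
After op 4 (rotate(+1)): offset=4, physical=[C,B,A,D,E,F,G,H], logical=[E,F,G,H,C,B,A,D]
After op 5 (swap(4, 3)): offset=4, physical=[H,B,A,D,E,F,G,C], logical=[E,F,G,C,H,B,A,D]
After op 6 (swap(7, 5)): offset=4, physical=[H,D,A,B,E,F,G,C], logical=[E,F,G,C,H,D,A,B]
After op 7 (swap(4, 7)): offset=4, physical=[B,D,A,H,E,F,G,C], logical=[E,F,G,C,B,D,A,H]
After op 8 (replace(2, 'h')): offset=4, physical=[B,D,A,H,E,F,h,C], logical=[E,F,h,C,B,D,A,H]
After op 9 (swap(2, 4)): offset=4, physical=[h,D,A,H,E,F,B,C], logical=[E,F,B,C,h,D,A,H]

Answer: 4 E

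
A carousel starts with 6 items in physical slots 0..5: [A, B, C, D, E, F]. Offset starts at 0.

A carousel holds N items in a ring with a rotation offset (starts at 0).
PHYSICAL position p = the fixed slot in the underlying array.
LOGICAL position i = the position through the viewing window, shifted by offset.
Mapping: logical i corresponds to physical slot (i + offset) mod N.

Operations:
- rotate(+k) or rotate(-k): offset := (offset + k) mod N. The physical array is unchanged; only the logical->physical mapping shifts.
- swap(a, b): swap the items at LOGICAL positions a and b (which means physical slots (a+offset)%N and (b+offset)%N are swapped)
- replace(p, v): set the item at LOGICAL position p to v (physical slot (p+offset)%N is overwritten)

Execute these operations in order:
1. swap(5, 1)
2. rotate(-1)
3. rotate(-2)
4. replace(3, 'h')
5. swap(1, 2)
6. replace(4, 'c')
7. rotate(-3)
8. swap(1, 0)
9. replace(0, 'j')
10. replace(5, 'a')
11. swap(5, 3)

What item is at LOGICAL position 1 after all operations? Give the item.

After op 1 (swap(5, 1)): offset=0, physical=[A,F,C,D,E,B], logical=[A,F,C,D,E,B]
After op 2 (rotate(-1)): offset=5, physical=[A,F,C,D,E,B], logical=[B,A,F,C,D,E]
After op 3 (rotate(-2)): offset=3, physical=[A,F,C,D,E,B], logical=[D,E,B,A,F,C]
After op 4 (replace(3, 'h')): offset=3, physical=[h,F,C,D,E,B], logical=[D,E,B,h,F,C]
After op 5 (swap(1, 2)): offset=3, physical=[h,F,C,D,B,E], logical=[D,B,E,h,F,C]
After op 6 (replace(4, 'c')): offset=3, physical=[h,c,C,D,B,E], logical=[D,B,E,h,c,C]
After op 7 (rotate(-3)): offset=0, physical=[h,c,C,D,B,E], logical=[h,c,C,D,B,E]
After op 8 (swap(1, 0)): offset=0, physical=[c,h,C,D,B,E], logical=[c,h,C,D,B,E]
After op 9 (replace(0, 'j')): offset=0, physical=[j,h,C,D,B,E], logical=[j,h,C,D,B,E]
After op 10 (replace(5, 'a')): offset=0, physical=[j,h,C,D,B,a], logical=[j,h,C,D,B,a]
After op 11 (swap(5, 3)): offset=0, physical=[j,h,C,a,B,D], logical=[j,h,C,a,B,D]

Answer: h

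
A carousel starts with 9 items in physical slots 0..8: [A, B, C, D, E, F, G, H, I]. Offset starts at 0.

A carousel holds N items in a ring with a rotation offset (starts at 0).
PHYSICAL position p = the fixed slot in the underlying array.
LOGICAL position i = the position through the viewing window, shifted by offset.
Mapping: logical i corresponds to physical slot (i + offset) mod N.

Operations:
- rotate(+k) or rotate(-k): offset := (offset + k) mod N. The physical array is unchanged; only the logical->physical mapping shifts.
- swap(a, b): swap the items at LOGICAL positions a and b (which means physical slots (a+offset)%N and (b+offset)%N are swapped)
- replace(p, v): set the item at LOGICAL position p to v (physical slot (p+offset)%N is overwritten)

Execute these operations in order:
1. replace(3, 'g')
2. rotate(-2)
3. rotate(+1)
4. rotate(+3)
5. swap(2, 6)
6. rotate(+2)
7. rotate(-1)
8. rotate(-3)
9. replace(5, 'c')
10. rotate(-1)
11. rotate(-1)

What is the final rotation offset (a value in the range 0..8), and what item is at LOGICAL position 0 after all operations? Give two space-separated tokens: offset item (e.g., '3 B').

After op 1 (replace(3, 'g')): offset=0, physical=[A,B,C,g,E,F,G,H,I], logical=[A,B,C,g,E,F,G,H,I]
After op 2 (rotate(-2)): offset=7, physical=[A,B,C,g,E,F,G,H,I], logical=[H,I,A,B,C,g,E,F,G]
After op 3 (rotate(+1)): offset=8, physical=[A,B,C,g,E,F,G,H,I], logical=[I,A,B,C,g,E,F,G,H]
After op 4 (rotate(+3)): offset=2, physical=[A,B,C,g,E,F,G,H,I], logical=[C,g,E,F,G,H,I,A,B]
After op 5 (swap(2, 6)): offset=2, physical=[A,B,C,g,I,F,G,H,E], logical=[C,g,I,F,G,H,E,A,B]
After op 6 (rotate(+2)): offset=4, physical=[A,B,C,g,I,F,G,H,E], logical=[I,F,G,H,E,A,B,C,g]
After op 7 (rotate(-1)): offset=3, physical=[A,B,C,g,I,F,G,H,E], logical=[g,I,F,G,H,E,A,B,C]
After op 8 (rotate(-3)): offset=0, physical=[A,B,C,g,I,F,G,H,E], logical=[A,B,C,g,I,F,G,H,E]
After op 9 (replace(5, 'c')): offset=0, physical=[A,B,C,g,I,c,G,H,E], logical=[A,B,C,g,I,c,G,H,E]
After op 10 (rotate(-1)): offset=8, physical=[A,B,C,g,I,c,G,H,E], logical=[E,A,B,C,g,I,c,G,H]
After op 11 (rotate(-1)): offset=7, physical=[A,B,C,g,I,c,G,H,E], logical=[H,E,A,B,C,g,I,c,G]

Answer: 7 H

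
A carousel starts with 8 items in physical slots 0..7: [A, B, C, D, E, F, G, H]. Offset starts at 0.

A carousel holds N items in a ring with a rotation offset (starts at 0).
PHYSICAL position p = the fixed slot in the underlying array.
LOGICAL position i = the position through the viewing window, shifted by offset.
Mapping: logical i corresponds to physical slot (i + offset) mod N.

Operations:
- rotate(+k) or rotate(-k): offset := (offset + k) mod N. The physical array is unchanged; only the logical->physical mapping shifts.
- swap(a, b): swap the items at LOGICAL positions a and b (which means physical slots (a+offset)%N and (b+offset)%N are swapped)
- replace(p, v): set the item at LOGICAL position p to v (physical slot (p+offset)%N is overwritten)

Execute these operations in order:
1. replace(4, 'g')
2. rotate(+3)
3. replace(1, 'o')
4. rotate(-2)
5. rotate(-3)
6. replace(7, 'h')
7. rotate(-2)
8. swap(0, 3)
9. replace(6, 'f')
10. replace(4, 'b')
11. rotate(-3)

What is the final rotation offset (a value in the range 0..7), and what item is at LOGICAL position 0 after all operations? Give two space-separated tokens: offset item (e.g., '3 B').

Answer: 1 B

Derivation:
After op 1 (replace(4, 'g')): offset=0, physical=[A,B,C,D,g,F,G,H], logical=[A,B,C,D,g,F,G,H]
After op 2 (rotate(+3)): offset=3, physical=[A,B,C,D,g,F,G,H], logical=[D,g,F,G,H,A,B,C]
After op 3 (replace(1, 'o')): offset=3, physical=[A,B,C,D,o,F,G,H], logical=[D,o,F,G,H,A,B,C]
After op 4 (rotate(-2)): offset=1, physical=[A,B,C,D,o,F,G,H], logical=[B,C,D,o,F,G,H,A]
After op 5 (rotate(-3)): offset=6, physical=[A,B,C,D,o,F,G,H], logical=[G,H,A,B,C,D,o,F]
After op 6 (replace(7, 'h')): offset=6, physical=[A,B,C,D,o,h,G,H], logical=[G,H,A,B,C,D,o,h]
After op 7 (rotate(-2)): offset=4, physical=[A,B,C,D,o,h,G,H], logical=[o,h,G,H,A,B,C,D]
After op 8 (swap(0, 3)): offset=4, physical=[A,B,C,D,H,h,G,o], logical=[H,h,G,o,A,B,C,D]
After op 9 (replace(6, 'f')): offset=4, physical=[A,B,f,D,H,h,G,o], logical=[H,h,G,o,A,B,f,D]
After op 10 (replace(4, 'b')): offset=4, physical=[b,B,f,D,H,h,G,o], logical=[H,h,G,o,b,B,f,D]
After op 11 (rotate(-3)): offset=1, physical=[b,B,f,D,H,h,G,o], logical=[B,f,D,H,h,G,o,b]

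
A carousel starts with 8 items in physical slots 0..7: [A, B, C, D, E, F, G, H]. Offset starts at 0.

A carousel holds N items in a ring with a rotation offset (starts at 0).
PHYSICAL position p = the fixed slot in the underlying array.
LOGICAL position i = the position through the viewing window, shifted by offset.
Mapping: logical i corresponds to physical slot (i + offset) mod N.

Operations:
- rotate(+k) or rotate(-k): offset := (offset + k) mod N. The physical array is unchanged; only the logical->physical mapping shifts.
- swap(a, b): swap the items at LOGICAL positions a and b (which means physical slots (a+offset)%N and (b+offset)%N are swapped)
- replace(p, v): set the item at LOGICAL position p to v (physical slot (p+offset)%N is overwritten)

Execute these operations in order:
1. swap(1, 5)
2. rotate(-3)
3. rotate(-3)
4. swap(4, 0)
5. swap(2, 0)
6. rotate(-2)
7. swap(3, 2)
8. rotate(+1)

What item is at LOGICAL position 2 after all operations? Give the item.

Answer: E

Derivation:
After op 1 (swap(1, 5)): offset=0, physical=[A,F,C,D,E,B,G,H], logical=[A,F,C,D,E,B,G,H]
After op 2 (rotate(-3)): offset=5, physical=[A,F,C,D,E,B,G,H], logical=[B,G,H,A,F,C,D,E]
After op 3 (rotate(-3)): offset=2, physical=[A,F,C,D,E,B,G,H], logical=[C,D,E,B,G,H,A,F]
After op 4 (swap(4, 0)): offset=2, physical=[A,F,G,D,E,B,C,H], logical=[G,D,E,B,C,H,A,F]
After op 5 (swap(2, 0)): offset=2, physical=[A,F,E,D,G,B,C,H], logical=[E,D,G,B,C,H,A,F]
After op 6 (rotate(-2)): offset=0, physical=[A,F,E,D,G,B,C,H], logical=[A,F,E,D,G,B,C,H]
After op 7 (swap(3, 2)): offset=0, physical=[A,F,D,E,G,B,C,H], logical=[A,F,D,E,G,B,C,H]
After op 8 (rotate(+1)): offset=1, physical=[A,F,D,E,G,B,C,H], logical=[F,D,E,G,B,C,H,A]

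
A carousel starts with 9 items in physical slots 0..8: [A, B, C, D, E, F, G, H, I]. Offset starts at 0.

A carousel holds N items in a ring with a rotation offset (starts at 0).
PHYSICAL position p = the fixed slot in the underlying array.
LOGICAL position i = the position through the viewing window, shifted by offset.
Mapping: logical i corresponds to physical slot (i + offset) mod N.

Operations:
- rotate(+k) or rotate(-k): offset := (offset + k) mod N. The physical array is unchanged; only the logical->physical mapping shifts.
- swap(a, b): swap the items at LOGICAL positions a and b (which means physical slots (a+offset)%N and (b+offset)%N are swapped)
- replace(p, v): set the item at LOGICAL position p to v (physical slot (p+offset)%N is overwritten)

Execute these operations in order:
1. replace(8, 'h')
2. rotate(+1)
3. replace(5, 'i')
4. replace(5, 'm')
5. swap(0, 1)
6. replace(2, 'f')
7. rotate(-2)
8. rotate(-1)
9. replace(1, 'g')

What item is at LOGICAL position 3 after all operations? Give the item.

After op 1 (replace(8, 'h')): offset=0, physical=[A,B,C,D,E,F,G,H,h], logical=[A,B,C,D,E,F,G,H,h]
After op 2 (rotate(+1)): offset=1, physical=[A,B,C,D,E,F,G,H,h], logical=[B,C,D,E,F,G,H,h,A]
After op 3 (replace(5, 'i')): offset=1, physical=[A,B,C,D,E,F,i,H,h], logical=[B,C,D,E,F,i,H,h,A]
After op 4 (replace(5, 'm')): offset=1, physical=[A,B,C,D,E,F,m,H,h], logical=[B,C,D,E,F,m,H,h,A]
After op 5 (swap(0, 1)): offset=1, physical=[A,C,B,D,E,F,m,H,h], logical=[C,B,D,E,F,m,H,h,A]
After op 6 (replace(2, 'f')): offset=1, physical=[A,C,B,f,E,F,m,H,h], logical=[C,B,f,E,F,m,H,h,A]
After op 7 (rotate(-2)): offset=8, physical=[A,C,B,f,E,F,m,H,h], logical=[h,A,C,B,f,E,F,m,H]
After op 8 (rotate(-1)): offset=7, physical=[A,C,B,f,E,F,m,H,h], logical=[H,h,A,C,B,f,E,F,m]
After op 9 (replace(1, 'g')): offset=7, physical=[A,C,B,f,E,F,m,H,g], logical=[H,g,A,C,B,f,E,F,m]

Answer: C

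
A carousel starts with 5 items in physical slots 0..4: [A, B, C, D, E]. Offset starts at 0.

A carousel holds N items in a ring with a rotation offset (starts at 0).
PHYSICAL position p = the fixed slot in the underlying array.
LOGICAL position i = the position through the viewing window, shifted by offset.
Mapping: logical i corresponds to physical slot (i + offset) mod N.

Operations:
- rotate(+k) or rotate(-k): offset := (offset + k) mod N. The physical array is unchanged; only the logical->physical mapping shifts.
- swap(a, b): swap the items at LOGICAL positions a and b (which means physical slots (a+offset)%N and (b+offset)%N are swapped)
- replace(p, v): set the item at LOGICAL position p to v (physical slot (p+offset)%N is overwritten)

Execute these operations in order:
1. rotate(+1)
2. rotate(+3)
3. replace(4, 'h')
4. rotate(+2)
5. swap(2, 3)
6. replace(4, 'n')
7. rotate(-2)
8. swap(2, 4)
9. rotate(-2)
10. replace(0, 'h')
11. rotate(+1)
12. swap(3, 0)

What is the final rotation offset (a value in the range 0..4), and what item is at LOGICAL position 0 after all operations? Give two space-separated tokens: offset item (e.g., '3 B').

Answer: 3 E

Derivation:
After op 1 (rotate(+1)): offset=1, physical=[A,B,C,D,E], logical=[B,C,D,E,A]
After op 2 (rotate(+3)): offset=4, physical=[A,B,C,D,E], logical=[E,A,B,C,D]
After op 3 (replace(4, 'h')): offset=4, physical=[A,B,C,h,E], logical=[E,A,B,C,h]
After op 4 (rotate(+2)): offset=1, physical=[A,B,C,h,E], logical=[B,C,h,E,A]
After op 5 (swap(2, 3)): offset=1, physical=[A,B,C,E,h], logical=[B,C,E,h,A]
After op 6 (replace(4, 'n')): offset=1, physical=[n,B,C,E,h], logical=[B,C,E,h,n]
After op 7 (rotate(-2)): offset=4, physical=[n,B,C,E,h], logical=[h,n,B,C,E]
After op 8 (swap(2, 4)): offset=4, physical=[n,E,C,B,h], logical=[h,n,E,C,B]
After op 9 (rotate(-2)): offset=2, physical=[n,E,C,B,h], logical=[C,B,h,n,E]
After op 10 (replace(0, 'h')): offset=2, physical=[n,E,h,B,h], logical=[h,B,h,n,E]
After op 11 (rotate(+1)): offset=3, physical=[n,E,h,B,h], logical=[B,h,n,E,h]
After op 12 (swap(3, 0)): offset=3, physical=[n,B,h,E,h], logical=[E,h,n,B,h]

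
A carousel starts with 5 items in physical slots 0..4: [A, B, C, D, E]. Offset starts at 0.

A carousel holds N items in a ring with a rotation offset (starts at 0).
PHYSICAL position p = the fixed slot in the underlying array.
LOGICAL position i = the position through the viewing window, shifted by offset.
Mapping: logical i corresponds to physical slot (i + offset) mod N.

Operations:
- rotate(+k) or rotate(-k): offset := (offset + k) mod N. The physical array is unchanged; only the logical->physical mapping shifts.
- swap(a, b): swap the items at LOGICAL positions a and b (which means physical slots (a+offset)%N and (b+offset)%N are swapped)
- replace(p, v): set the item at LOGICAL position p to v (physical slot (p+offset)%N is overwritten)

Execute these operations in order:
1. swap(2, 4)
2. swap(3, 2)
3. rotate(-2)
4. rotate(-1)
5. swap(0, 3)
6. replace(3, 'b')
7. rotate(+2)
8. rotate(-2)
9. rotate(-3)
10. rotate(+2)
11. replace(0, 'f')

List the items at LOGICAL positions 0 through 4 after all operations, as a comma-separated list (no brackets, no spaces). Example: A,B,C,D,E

After op 1 (swap(2, 4)): offset=0, physical=[A,B,E,D,C], logical=[A,B,E,D,C]
After op 2 (swap(3, 2)): offset=0, physical=[A,B,D,E,C], logical=[A,B,D,E,C]
After op 3 (rotate(-2)): offset=3, physical=[A,B,D,E,C], logical=[E,C,A,B,D]
After op 4 (rotate(-1)): offset=2, physical=[A,B,D,E,C], logical=[D,E,C,A,B]
After op 5 (swap(0, 3)): offset=2, physical=[D,B,A,E,C], logical=[A,E,C,D,B]
After op 6 (replace(3, 'b')): offset=2, physical=[b,B,A,E,C], logical=[A,E,C,b,B]
After op 7 (rotate(+2)): offset=4, physical=[b,B,A,E,C], logical=[C,b,B,A,E]
After op 8 (rotate(-2)): offset=2, physical=[b,B,A,E,C], logical=[A,E,C,b,B]
After op 9 (rotate(-3)): offset=4, physical=[b,B,A,E,C], logical=[C,b,B,A,E]
After op 10 (rotate(+2)): offset=1, physical=[b,B,A,E,C], logical=[B,A,E,C,b]
After op 11 (replace(0, 'f')): offset=1, physical=[b,f,A,E,C], logical=[f,A,E,C,b]

Answer: f,A,E,C,b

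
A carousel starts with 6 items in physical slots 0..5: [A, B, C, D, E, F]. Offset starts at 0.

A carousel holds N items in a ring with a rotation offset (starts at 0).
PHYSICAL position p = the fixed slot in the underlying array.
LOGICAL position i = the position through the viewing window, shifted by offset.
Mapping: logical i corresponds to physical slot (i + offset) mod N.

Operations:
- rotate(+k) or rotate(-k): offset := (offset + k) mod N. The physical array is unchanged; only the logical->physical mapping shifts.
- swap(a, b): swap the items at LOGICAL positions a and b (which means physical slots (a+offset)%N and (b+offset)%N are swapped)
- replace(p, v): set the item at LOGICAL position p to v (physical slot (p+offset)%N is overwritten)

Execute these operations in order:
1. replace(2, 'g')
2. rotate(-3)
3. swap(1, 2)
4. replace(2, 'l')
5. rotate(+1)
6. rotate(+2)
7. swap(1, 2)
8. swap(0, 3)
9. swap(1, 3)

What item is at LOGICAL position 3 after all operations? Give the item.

After op 1 (replace(2, 'g')): offset=0, physical=[A,B,g,D,E,F], logical=[A,B,g,D,E,F]
After op 2 (rotate(-3)): offset=3, physical=[A,B,g,D,E,F], logical=[D,E,F,A,B,g]
After op 3 (swap(1, 2)): offset=3, physical=[A,B,g,D,F,E], logical=[D,F,E,A,B,g]
After op 4 (replace(2, 'l')): offset=3, physical=[A,B,g,D,F,l], logical=[D,F,l,A,B,g]
After op 5 (rotate(+1)): offset=4, physical=[A,B,g,D,F,l], logical=[F,l,A,B,g,D]
After op 6 (rotate(+2)): offset=0, physical=[A,B,g,D,F,l], logical=[A,B,g,D,F,l]
After op 7 (swap(1, 2)): offset=0, physical=[A,g,B,D,F,l], logical=[A,g,B,D,F,l]
After op 8 (swap(0, 3)): offset=0, physical=[D,g,B,A,F,l], logical=[D,g,B,A,F,l]
After op 9 (swap(1, 3)): offset=0, physical=[D,A,B,g,F,l], logical=[D,A,B,g,F,l]

Answer: g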